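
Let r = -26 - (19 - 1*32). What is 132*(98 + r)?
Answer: 11220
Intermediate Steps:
r = -13 (r = -26 - (19 - 32) = -26 - 1*(-13) = -26 + 13 = -13)
132*(98 + r) = 132*(98 - 13) = 132*85 = 11220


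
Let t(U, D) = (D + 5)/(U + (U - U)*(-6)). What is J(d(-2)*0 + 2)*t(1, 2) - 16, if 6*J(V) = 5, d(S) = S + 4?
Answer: -61/6 ≈ -10.167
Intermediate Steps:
d(S) = 4 + S
t(U, D) = (5 + D)/U (t(U, D) = (5 + D)/(U + 0*(-6)) = (5 + D)/(U + 0) = (5 + D)/U)
J(V) = ⅚ (J(V) = (⅙)*5 = ⅚)
J(d(-2)*0 + 2)*t(1, 2) - 16 = 5*((5 + 2)/1)/6 - 16 = 5*(1*7)/6 - 16 = (⅚)*7 - 16 = 35/6 - 16 = -61/6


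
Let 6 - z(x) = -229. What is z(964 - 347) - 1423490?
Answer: -1423255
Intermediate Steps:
z(x) = 235 (z(x) = 6 - 1*(-229) = 6 + 229 = 235)
z(964 - 347) - 1423490 = 235 - 1423490 = -1423255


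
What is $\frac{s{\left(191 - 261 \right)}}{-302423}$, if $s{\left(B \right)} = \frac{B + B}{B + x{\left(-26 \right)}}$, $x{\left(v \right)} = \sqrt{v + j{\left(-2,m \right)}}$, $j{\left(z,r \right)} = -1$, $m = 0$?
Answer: $- \frac{9800}{1490038121} - \frac{420 i \sqrt{3}}{1490038121} \approx -6.577 \cdot 10^{-6} - 4.8822 \cdot 10^{-7} i$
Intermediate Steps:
$x{\left(v \right)} = \sqrt{-1 + v}$ ($x{\left(v \right)} = \sqrt{v - 1} = \sqrt{-1 + v}$)
$s{\left(B \right)} = \frac{2 B}{B + 3 i \sqrt{3}}$ ($s{\left(B \right)} = \frac{B + B}{B + \sqrt{-1 - 26}} = \frac{2 B}{B + \sqrt{-27}} = \frac{2 B}{B + 3 i \sqrt{3}}$)
$\frac{s{\left(191 - 261 \right)}}{-302423} = \frac{2 \left(191 - 261\right) \frac{1}{\left(191 - 261\right) + 3 i \sqrt{3}}}{-302423} = 2 \left(-70\right) \frac{1}{-70 + 3 i \sqrt{3}} \left(- \frac{1}{302423}\right) = - \frac{140}{-70 + 3 i \sqrt{3}} \left(- \frac{1}{302423}\right) = \frac{140}{302423 \left(-70 + 3 i \sqrt{3}\right)}$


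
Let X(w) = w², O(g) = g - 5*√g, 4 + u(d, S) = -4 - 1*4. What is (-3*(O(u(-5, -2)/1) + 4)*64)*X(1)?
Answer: 1536 + 1920*I*√3 ≈ 1536.0 + 3325.5*I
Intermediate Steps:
u(d, S) = -12 (u(d, S) = -4 + (-4 - 1*4) = -4 + (-4 - 4) = -4 - 8 = -12)
(-3*(O(u(-5, -2)/1) + 4)*64)*X(1) = (-3*((-12/1 - 5*√(-12)) + 4)*64)*1² = (-3*((-12*1 - 5*2*I*√3) + 4)*64)*1 = (-3*((-12 - 10*I*√3) + 4)*64)*1 = (-3*(-8 - 10*I*√3)*64)*1 = ((24 + 30*I*√3)*64)*1 = (1536 + 1920*I*√3)*1 = 1536 + 1920*I*√3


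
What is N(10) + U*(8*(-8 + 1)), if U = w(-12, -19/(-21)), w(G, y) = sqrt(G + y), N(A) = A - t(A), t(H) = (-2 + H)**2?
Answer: -54 - 8*I*sqrt(4893)/3 ≈ -54.0 - 186.53*I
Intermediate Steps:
N(A) = A - (-2 + A)**2
U = I*sqrt(4893)/21 (U = sqrt(-12 - 19/(-21)) = sqrt(-12 - 19*(-1/21)) = sqrt(-12 + 19/21) = sqrt(-233/21) = I*sqrt(4893)/21 ≈ 3.331*I)
N(10) + U*(8*(-8 + 1)) = (10 - (-2 + 10)**2) + (I*sqrt(4893)/21)*(8*(-8 + 1)) = (10 - 1*8**2) + (I*sqrt(4893)/21)*(8*(-7)) = (10 - 1*64) + (I*sqrt(4893)/21)*(-56) = (10 - 64) - 8*I*sqrt(4893)/3 = -54 - 8*I*sqrt(4893)/3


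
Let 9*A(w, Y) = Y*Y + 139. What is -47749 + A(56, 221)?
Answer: -380761/9 ≈ -42307.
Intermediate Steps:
A(w, Y) = 139/9 + Y**2/9 (A(w, Y) = (Y*Y + 139)/9 = (Y**2 + 139)/9 = (139 + Y**2)/9 = 139/9 + Y**2/9)
-47749 + A(56, 221) = -47749 + (139/9 + (1/9)*221**2) = -47749 + (139/9 + (1/9)*48841) = -47749 + (139/9 + 48841/9) = -47749 + 48980/9 = -380761/9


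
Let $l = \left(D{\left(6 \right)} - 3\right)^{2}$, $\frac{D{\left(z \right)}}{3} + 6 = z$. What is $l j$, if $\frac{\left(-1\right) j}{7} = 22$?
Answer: $-1386$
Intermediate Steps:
$j = -154$ ($j = \left(-7\right) 22 = -154$)
$D{\left(z \right)} = -18 + 3 z$
$l = 9$ ($l = \left(\left(-18 + 3 \cdot 6\right) - 3\right)^{2} = \left(\left(-18 + 18\right) - 3\right)^{2} = \left(0 - 3\right)^{2} = \left(-3\right)^{2} = 9$)
$l j = 9 \left(-154\right) = -1386$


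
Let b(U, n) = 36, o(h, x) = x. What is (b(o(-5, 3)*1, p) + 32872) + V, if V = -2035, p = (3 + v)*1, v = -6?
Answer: 30873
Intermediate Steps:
p = -3 (p = (3 - 6)*1 = -3*1 = -3)
(b(o(-5, 3)*1, p) + 32872) + V = (36 + 32872) - 2035 = 32908 - 2035 = 30873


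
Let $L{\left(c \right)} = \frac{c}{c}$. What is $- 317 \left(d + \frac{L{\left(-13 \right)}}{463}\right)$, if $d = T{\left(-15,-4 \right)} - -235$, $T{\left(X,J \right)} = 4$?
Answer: $- \frac{35078586}{463} \approx -75764.0$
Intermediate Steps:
$L{\left(c \right)} = 1$
$d = 239$ ($d = 4 - -235 = 4 + 235 = 239$)
$- 317 \left(d + \frac{L{\left(-13 \right)}}{463}\right) = - 317 \left(239 + 1 \cdot \frac{1}{463}\right) = - 317 \left(239 + \frac{1}{463}\right) = \left(-317\right) \frac{110658}{463} = - \frac{35078586}{463}$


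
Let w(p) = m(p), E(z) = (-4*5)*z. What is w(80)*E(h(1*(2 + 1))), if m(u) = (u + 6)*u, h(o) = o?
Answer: -412800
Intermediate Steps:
E(z) = -20*z
m(u) = u*(6 + u) (m(u) = (6 + u)*u = u*(6 + u))
w(p) = p*(6 + p)
w(80)*E(h(1*(2 + 1))) = (80*(6 + 80))*(-20*(2 + 1)) = (80*86)*(-20*3) = 6880*(-20*3) = 6880*(-60) = -412800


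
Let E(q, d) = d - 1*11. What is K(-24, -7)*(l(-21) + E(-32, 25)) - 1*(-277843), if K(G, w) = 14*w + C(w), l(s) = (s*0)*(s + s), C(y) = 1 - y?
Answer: 276583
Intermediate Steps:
E(q, d) = -11 + d (E(q, d) = d - 11 = -11 + d)
l(s) = 0 (l(s) = 0*(2*s) = 0)
K(G, w) = 1 + 13*w (K(G, w) = 14*w + (1 - w) = 1 + 13*w)
K(-24, -7)*(l(-21) + E(-32, 25)) - 1*(-277843) = (1 + 13*(-7))*(0 + (-11 + 25)) - 1*(-277843) = (1 - 91)*(0 + 14) + 277843 = -90*14 + 277843 = -1260 + 277843 = 276583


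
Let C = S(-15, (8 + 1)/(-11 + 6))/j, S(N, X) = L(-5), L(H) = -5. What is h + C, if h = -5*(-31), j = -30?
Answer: 931/6 ≈ 155.17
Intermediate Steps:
S(N, X) = -5
C = ⅙ (C = -5/(-30) = -5*(-1/30) = ⅙ ≈ 0.16667)
h = 155
h + C = 155 + ⅙ = 931/6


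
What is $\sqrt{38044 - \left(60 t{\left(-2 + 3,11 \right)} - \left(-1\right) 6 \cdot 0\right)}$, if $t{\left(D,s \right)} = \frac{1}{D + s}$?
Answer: $\sqrt{38039} \approx 195.04$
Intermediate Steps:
$\sqrt{38044 - \left(60 t{\left(-2 + 3,11 \right)} - \left(-1\right) 6 \cdot 0\right)} = \sqrt{38044 + \left(- \frac{60}{\left(-2 + 3\right) + 11} + \left(-1\right) 6 \cdot 0\right)} = \sqrt{38044 - \frac{60}{1 + 11}} = \sqrt{38044 + \left(- \frac{60}{12} + 0\right)} = \sqrt{38044 + \left(\left(-60\right) \frac{1}{12} + 0\right)} = \sqrt{38044 + \left(-5 + 0\right)} = \sqrt{38044 - 5} = \sqrt{38039}$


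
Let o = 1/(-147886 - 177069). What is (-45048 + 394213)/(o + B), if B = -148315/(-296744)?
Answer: 33669438529155800/48195404081 ≈ 6.9860e+5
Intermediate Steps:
o = -1/324955 (o = 1/(-324955) = -1/324955 ≈ -3.0773e-6)
B = 148315/296744 (B = -148315*(-1/296744) = 148315/296744 ≈ 0.49981)
(-45048 + 394213)/(o + B) = (-45048 + 394213)/(-1/324955 + 148315/296744) = 349165/(48195404081/96428446520) = 349165*(96428446520/48195404081) = 33669438529155800/48195404081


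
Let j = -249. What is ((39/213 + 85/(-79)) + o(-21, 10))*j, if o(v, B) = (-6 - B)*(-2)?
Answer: -43445520/5609 ≈ -7745.7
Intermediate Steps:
o(v, B) = 12 + 2*B
((39/213 + 85/(-79)) + o(-21, 10))*j = ((39/213 + 85/(-79)) + (12 + 2*10))*(-249) = ((39*(1/213) + 85*(-1/79)) + (12 + 20))*(-249) = ((13/71 - 85/79) + 32)*(-249) = (-5008/5609 + 32)*(-249) = (174480/5609)*(-249) = -43445520/5609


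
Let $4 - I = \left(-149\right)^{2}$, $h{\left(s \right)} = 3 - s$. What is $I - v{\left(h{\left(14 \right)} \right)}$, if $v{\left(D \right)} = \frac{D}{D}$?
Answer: $-22198$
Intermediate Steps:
$v{\left(D \right)} = 1$
$I = -22197$ ($I = 4 - \left(-149\right)^{2} = 4 - 22201 = -22197$)
$I - v{\left(h{\left(14 \right)} \right)} = -22197 - 1 = -22198$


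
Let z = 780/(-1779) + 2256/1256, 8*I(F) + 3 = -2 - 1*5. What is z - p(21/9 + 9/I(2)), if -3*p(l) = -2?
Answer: 193016/279303 ≈ 0.69106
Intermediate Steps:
I(F) = -5/4 (I(F) = -3/8 + (-2 - 1*5)/8 = -3/8 + (-2 - 5)/8 = -3/8 + (1/8)*(-7) = -3/8 - 7/8 = -5/4)
p(l) = 2/3 (p(l) = -1/3*(-2) = 2/3)
z = 126406/93101 (z = 780*(-1/1779) + 2256*(1/1256) = -260/593 + 282/157 = 126406/93101 ≈ 1.3577)
z - p(21/9 + 9/I(2)) = 126406/93101 - 1*2/3 = 126406/93101 - 2/3 = 193016/279303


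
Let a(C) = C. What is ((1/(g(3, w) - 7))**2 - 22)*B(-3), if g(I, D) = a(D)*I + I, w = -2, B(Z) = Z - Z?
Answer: 0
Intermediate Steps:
B(Z) = 0
g(I, D) = I + D*I (g(I, D) = D*I + I = I + D*I)
((1/(g(3, w) - 7))**2 - 22)*B(-3) = ((1/(3*(1 - 2) - 7))**2 - 22)*0 = ((1/(3*(-1) - 7))**2 - 22)*0 = ((1/(-3 - 7))**2 - 22)*0 = ((1/(-10))**2 - 22)*0 = ((-1/10)**2 - 22)*0 = (1/100 - 22)*0 = -2199/100*0 = 0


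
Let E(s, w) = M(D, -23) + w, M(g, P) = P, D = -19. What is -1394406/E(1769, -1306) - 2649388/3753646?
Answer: 871764244604/831432589 ≈ 1048.5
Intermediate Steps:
E(s, w) = -23 + w
-1394406/E(1769, -1306) - 2649388/3753646 = -1394406/(-23 - 1306) - 2649388/3753646 = -1394406/(-1329) - 2649388*1/3753646 = -1394406*(-1/1329) - 1324694/1876823 = 464802/443 - 1324694/1876823 = 871764244604/831432589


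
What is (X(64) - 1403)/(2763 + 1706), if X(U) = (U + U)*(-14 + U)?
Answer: 4997/4469 ≈ 1.1181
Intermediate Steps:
X(U) = 2*U*(-14 + U) (X(U) = (2*U)*(-14 + U) = 2*U*(-14 + U))
(X(64) - 1403)/(2763 + 1706) = (2*64*(-14 + 64) - 1403)/(2763 + 1706) = (2*64*50 - 1403)/4469 = (6400 - 1403)*(1/4469) = 4997*(1/4469) = 4997/4469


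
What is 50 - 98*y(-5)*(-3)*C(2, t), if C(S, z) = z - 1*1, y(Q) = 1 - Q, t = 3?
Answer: 3578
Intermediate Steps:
C(S, z) = -1 + z (C(S, z) = z - 1 = -1 + z)
50 - 98*y(-5)*(-3)*C(2, t) = 50 - 98*(1 - 1*(-5))*(-3)*(-1 + 3) = 50 - 98*(1 + 5)*(-3)*2 = 50 - 98*6*(-3)*2 = 50 - (-1764)*2 = 50 - 98*(-36) = 50 + 3528 = 3578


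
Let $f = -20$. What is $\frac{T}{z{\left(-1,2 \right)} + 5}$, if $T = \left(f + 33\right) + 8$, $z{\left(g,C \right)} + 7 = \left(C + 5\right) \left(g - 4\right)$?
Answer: $- \frac{21}{37} \approx -0.56757$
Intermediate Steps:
$z{\left(g,C \right)} = -7 + \left(-4 + g\right) \left(5 + C\right)$ ($z{\left(g,C \right)} = -7 + \left(C + 5\right) \left(g - 4\right) = -7 + \left(5 + C\right) \left(-4 + g\right) = -7 + \left(-4 + g\right) \left(5 + C\right)$)
$T = 21$ ($T = \left(-20 + 33\right) + 8 = 13 + 8 = 21$)
$\frac{T}{z{\left(-1,2 \right)} + 5} = \frac{21}{\left(-27 - 8 + 5 \left(-1\right) + 2 \left(-1\right)\right) + 5} = \frac{21}{\left(-27 - 8 - 5 - 2\right) + 5} = \frac{21}{-42 + 5} = \frac{21}{-37} = 21 \left(- \frac{1}{37}\right) = - \frac{21}{37}$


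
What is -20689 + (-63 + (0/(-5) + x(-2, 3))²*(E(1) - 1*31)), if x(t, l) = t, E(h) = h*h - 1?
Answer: -20876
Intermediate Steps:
E(h) = -1 + h² (E(h) = h² - 1 = -1 + h²)
-20689 + (-63 + (0/(-5) + x(-2, 3))²*(E(1) - 1*31)) = -20689 + (-63 + (0/(-5) - 2)²*((-1 + 1²) - 1*31)) = -20689 + (-63 + (0*(-⅕) - 2)²*((-1 + 1) - 31)) = -20689 + (-63 + (0 - 2)²*(0 - 31)) = -20689 + (-63 + (-2)²*(-31)) = -20689 + (-63 + 4*(-31)) = -20689 + (-63 - 124) = -20689 - 187 = -20876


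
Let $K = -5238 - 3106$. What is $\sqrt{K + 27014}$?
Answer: $\sqrt{18670} \approx 136.64$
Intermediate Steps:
$K = -8344$ ($K = -5238 - 3106 = -8344$)
$\sqrt{K + 27014} = \sqrt{-8344 + 27014} = \sqrt{18670}$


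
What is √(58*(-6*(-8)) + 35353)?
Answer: √38137 ≈ 195.29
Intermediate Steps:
√(58*(-6*(-8)) + 35353) = √(58*48 + 35353) = √(2784 + 35353) = √38137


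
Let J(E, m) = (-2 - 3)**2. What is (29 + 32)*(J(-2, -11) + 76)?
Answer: 6161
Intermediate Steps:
J(E, m) = 25 (J(E, m) = (-5)**2 = 25)
(29 + 32)*(J(-2, -11) + 76) = (29 + 32)*(25 + 76) = 61*101 = 6161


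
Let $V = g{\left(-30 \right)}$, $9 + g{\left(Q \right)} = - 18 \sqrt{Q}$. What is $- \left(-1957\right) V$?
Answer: $-17613 - 35226 i \sqrt{30} \approx -17613.0 - 1.9294 \cdot 10^{5} i$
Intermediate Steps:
$g{\left(Q \right)} = -9 - 18 \sqrt{Q}$
$V = -9 - 18 i \sqrt{30}$ ($V = -9 - 18 \sqrt{-30} = -9 - 18 i \sqrt{30} \approx -9.0 - 98.59 i$)
$- \left(-1957\right) V = - \left(-1957\right) \left(-9 - 18 i \sqrt{30}\right) = - (17613 + 35226 i \sqrt{30}) = -17613 - 35226 i \sqrt{30}$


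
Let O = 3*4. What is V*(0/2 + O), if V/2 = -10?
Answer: -240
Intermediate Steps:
V = -20 (V = 2*(-10) = -20)
O = 12
V*(0/2 + O) = -20*(0/2 + 12) = -20*(0*(1/2) + 12) = -20*(0 + 12) = -20*12 = -240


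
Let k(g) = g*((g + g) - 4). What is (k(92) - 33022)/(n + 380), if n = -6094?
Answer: 8231/2857 ≈ 2.8810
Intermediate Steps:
k(g) = g*(-4 + 2*g) (k(g) = g*(2*g - 4) = g*(-4 + 2*g))
(k(92) - 33022)/(n + 380) = (2*92*(-2 + 92) - 33022)/(-6094 + 380) = (2*92*90 - 33022)/(-5714) = (16560 - 33022)*(-1/5714) = -16462*(-1/5714) = 8231/2857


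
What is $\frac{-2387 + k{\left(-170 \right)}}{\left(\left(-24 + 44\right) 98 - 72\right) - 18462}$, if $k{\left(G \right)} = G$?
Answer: $\frac{2557}{16574} \approx 0.15428$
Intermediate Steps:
$\frac{-2387 + k{\left(-170 \right)}}{\left(\left(-24 + 44\right) 98 - 72\right) - 18462} = \frac{-2387 - 170}{\left(\left(-24 + 44\right) 98 - 72\right) - 18462} = - \frac{2557}{\left(20 \cdot 98 - 72\right) - 18462} = - \frac{2557}{\left(1960 - 72\right) - 18462} = - \frac{2557}{1888 - 18462} = - \frac{2557}{-16574} = \left(-2557\right) \left(- \frac{1}{16574}\right) = \frac{2557}{16574}$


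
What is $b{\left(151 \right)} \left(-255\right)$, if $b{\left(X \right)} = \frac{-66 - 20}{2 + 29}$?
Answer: $\frac{21930}{31} \approx 707.42$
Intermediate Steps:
$b{\left(X \right)} = - \frac{86}{31}$
$b{\left(151 \right)} \left(-255\right) = \left(- \frac{86}{31}\right) \left(-255\right) = \frac{21930}{31}$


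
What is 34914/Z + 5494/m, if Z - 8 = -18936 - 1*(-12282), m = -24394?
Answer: -222051310/40530631 ≈ -5.4786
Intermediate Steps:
Z = -6646 (Z = 8 + (-18936 - 1*(-12282)) = 8 + (-18936 + 12282) = 8 - 6654 = -6646)
34914/Z + 5494/m = 34914/(-6646) + 5494/(-24394) = 34914*(-1/6646) + 5494*(-1/24394) = -17457/3323 - 2747/12197 = -222051310/40530631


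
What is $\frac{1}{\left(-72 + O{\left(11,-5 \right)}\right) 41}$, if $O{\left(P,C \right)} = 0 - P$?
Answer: $- \frac{1}{3403} \approx -0.00029386$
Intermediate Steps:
$O{\left(P,C \right)} = - P$
$\frac{1}{\left(-72 + O{\left(11,-5 \right)}\right) 41} = \frac{1}{\left(-72 - 11\right) 41} = \frac{1}{\left(-83\right) 41} = \frac{1}{-3403} = - \frac{1}{3403}$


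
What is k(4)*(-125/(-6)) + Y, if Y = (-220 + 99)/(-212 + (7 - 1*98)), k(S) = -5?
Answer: -20961/202 ≈ -103.77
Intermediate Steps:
Y = 121/303 (Y = -121/(-212 + (7 - 98)) = -121/(-212 - 91) = -121/(-303) = -121*(-1/303) = 121/303 ≈ 0.39934)
k(4)*(-125/(-6)) + Y = -(-625)/(-6) + 121/303 = -(-625)*(-1)/6 + 121/303 = -5*125/6 + 121/303 = -625/6 + 121/303 = -20961/202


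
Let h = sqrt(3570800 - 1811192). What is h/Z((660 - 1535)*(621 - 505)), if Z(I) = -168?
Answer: -sqrt(48878)/28 ≈ -7.8958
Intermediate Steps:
h = 6*sqrt(48878) (h = sqrt(1759608) = 6*sqrt(48878) ≈ 1326.5)
h/Z((660 - 1535)*(621 - 505)) = (6*sqrt(48878))/(-168) = (6*sqrt(48878))*(-1/168) = -sqrt(48878)/28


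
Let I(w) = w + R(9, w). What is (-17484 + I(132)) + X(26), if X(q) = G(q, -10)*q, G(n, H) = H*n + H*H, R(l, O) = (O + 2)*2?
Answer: -21244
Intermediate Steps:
R(l, O) = 4 + 2*O (R(l, O) = (2 + O)*2 = 4 + 2*O)
G(n, H) = H**2 + H*n (G(n, H) = H*n + H**2 = H**2 + H*n)
I(w) = 4 + 3*w (I(w) = w + (4 + 2*w) = 4 + 3*w)
X(q) = q*(100 - 10*q) (X(q) = (-10*(-10 + q))*q = (100 - 10*q)*q = q*(100 - 10*q))
(-17484 + I(132)) + X(26) = (-17484 + (4 + 3*132)) + 10*26*(10 - 1*26) = (-17484 + (4 + 396)) + 10*26*(10 - 26) = (-17484 + 400) + 10*26*(-16) = -17084 - 4160 = -21244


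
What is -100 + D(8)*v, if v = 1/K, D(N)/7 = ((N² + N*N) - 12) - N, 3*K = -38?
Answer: -3034/19 ≈ -159.68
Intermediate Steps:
K = -38/3 (K = (⅓)*(-38) = -38/3 ≈ -12.667)
D(N) = -84 - 7*N + 14*N² (D(N) = 7*(((N² + N*N) - 12) - N) = 7*(((N² + N²) - 12) - N) = 7*((2*N² - 12) - N) = 7*((-12 + 2*N²) - N) = 7*(-12 - N + 2*N²) = -84 - 7*N + 14*N²)
v = -3/38 (v = 1/(-38/3) = -3/38 ≈ -0.078947)
-100 + D(8)*v = -100 + (-84 - 7*8 + 14*8²)*(-3/38) = -100 + (-84 - 56 + 14*64)*(-3/38) = -100 + (-84 - 56 + 896)*(-3/38) = -100 + 756*(-3/38) = -100 - 1134/19 = -3034/19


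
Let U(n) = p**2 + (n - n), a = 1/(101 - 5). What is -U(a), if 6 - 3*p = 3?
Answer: -1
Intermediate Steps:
p = 1 (p = 2 - 1/3*3 = 2 - 1 = 1)
a = 1/96 ≈ 0.010417
U(n) = 1 (U(n) = 1**2 + (n - n) = 1 + 0 = 1)
-U(a) = -1*1 = -1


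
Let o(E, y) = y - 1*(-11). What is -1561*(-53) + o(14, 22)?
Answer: 82766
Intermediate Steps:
o(E, y) = 11 + y (o(E, y) = y + 11 = 11 + y)
-1561*(-53) + o(14, 22) = -1561*(-53) + (11 + 22) = 82733 + 33 = 82766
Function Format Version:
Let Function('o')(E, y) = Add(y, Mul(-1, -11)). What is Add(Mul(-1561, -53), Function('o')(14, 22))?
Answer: 82766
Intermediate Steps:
Function('o')(E, y) = Add(11, y) (Function('o')(E, y) = Add(y, 11) = Add(11, y))
Add(Mul(-1561, -53), Function('o')(14, 22)) = Add(Mul(-1561, -53), Add(11, 22)) = Add(82733, 33) = 82766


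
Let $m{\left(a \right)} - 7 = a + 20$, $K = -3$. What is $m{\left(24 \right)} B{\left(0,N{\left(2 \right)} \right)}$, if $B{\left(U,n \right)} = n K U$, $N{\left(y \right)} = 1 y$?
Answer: $0$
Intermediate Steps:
$m{\left(a \right)} = 27 + a$ ($m{\left(a \right)} = 7 + \left(a + 20\right) = 7 + \left(20 + a\right) = 27 + a$)
$N{\left(y \right)} = y$
$B{\left(U,n \right)} = - 3 U n$ ($B{\left(U,n \right)} = n \left(-3\right) U = - 3 n U = - 3 U n$)
$m{\left(24 \right)} B{\left(0,N{\left(2 \right)} \right)} = \left(27 + 24\right) \left(\left(-3\right) 0 \cdot 2\right) = 51 \cdot 0 = 0$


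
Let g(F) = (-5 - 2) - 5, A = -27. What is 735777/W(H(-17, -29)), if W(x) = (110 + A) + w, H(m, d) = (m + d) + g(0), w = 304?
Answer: 81753/43 ≈ 1901.2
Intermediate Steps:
g(F) = -12 (g(F) = -7 - 5 = -12)
H(m, d) = -12 + d + m (H(m, d) = (m + d) - 12 = (d + m) - 12 = -12 + d + m)
W(x) = 387 (W(x) = (110 - 27) + 304 = 83 + 304 = 387)
735777/W(H(-17, -29)) = 735777/387 = 735777*(1/387) = 81753/43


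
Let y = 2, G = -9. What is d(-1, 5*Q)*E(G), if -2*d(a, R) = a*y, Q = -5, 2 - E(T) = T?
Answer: 11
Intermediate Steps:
E(T) = 2 - T
d(a, R) = -a (d(a, R) = -a*2/2 = -a)
d(-1, 5*Q)*E(G) = (-1*(-1))*(2 - 1*(-9)) = 1*(2 + 9) = 1*11 = 11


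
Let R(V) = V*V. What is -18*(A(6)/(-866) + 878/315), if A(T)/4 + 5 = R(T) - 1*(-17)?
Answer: -699868/15155 ≈ -46.181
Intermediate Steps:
R(V) = V**2
A(T) = 48 + 4*T**2 (A(T) = -20 + 4*(T**2 - 1*(-17)) = -20 + 4*(T**2 + 17) = -20 + 4*(17 + T**2) = -20 + (68 + 4*T**2) = 48 + 4*T**2)
-18*(A(6)/(-866) + 878/315) = -18*((48 + 4*6**2)/(-866) + 878/315) = -18*((48 + 4*36)*(-1/866) + 878*(1/315)) = -18*((48 + 144)*(-1/866) + 878/315) = -18*(192*(-1/866) + 878/315) = -18*(-96/433 + 878/315) = -18*349934/136395 = -699868/15155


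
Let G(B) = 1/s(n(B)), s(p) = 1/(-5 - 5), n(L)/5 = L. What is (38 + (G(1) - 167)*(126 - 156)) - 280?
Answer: 5068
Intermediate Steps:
n(L) = 5*L
s(p) = -1/10 (s(p) = 1/(-10) = -1/10)
G(B) = -10 (G(B) = 1/(-1/10) = -10)
(38 + (G(1) - 167)*(126 - 156)) - 280 = (38 + (-10 - 167)*(126 - 156)) - 280 = (38 - 177*(-30)) - 280 = (38 + 5310) - 280 = 5348 - 280 = 5068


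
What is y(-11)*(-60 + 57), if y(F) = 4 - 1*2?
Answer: -6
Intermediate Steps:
y(F) = 2 (y(F) = 4 - 2 = 2)
y(-11)*(-60 + 57) = 2*(-60 + 57) = 2*(-3) = -6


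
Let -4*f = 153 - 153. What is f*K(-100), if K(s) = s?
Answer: 0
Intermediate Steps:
f = 0 (f = -(153 - 153)/4 = -1/4*0 = 0)
f*K(-100) = 0*(-100) = 0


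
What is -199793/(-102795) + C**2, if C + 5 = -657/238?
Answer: 4701206011/75619740 ≈ 62.169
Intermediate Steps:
C = -1847/238 (C = -5 - 657/238 = -1847/238 ≈ -7.7605)
-199793/(-102795) + C**2 = -199793/(-102795) + (-1847/238)**2 = -199793*(-1/102795) + 3411409/56644 = 18163/9345 + 3411409/56644 = 4701206011/75619740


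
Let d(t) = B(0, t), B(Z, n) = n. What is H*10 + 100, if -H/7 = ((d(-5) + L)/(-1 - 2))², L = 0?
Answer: -850/9 ≈ -94.444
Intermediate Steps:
d(t) = t
H = -175/9 (H = -7*(-5 + 0)²/(-1 - 2)² = -7*(-5/(-3))² = -7*(-5*(-⅓))² = -7*(5/3)² = -7*25/9 = -175/9 ≈ -19.444)
H*10 + 100 = -175/9*10 + 100 = -1750/9 + 100 = -850/9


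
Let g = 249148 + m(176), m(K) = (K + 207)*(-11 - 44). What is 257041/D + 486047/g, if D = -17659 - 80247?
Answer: -11039764821/22330694198 ≈ -0.49438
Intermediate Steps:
m(K) = -11385 - 55*K (m(K) = (207 + K)*(-55) = -11385 - 55*K)
D = -97906
g = 228083 (g = 249148 + (-11385 - 55*176) = 249148 + (-11385 - 9680) = 249148 - 21065 = 228083)
257041/D + 486047/g = 257041/(-97906) + 486047/228083 = 257041*(-1/97906) + 486047*(1/228083) = -257041/97906 + 486047/228083 = -11039764821/22330694198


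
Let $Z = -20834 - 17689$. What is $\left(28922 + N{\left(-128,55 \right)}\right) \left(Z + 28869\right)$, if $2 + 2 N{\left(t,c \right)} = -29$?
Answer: $-279063351$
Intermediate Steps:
$N{\left(t,c \right)} = - \frac{31}{2}$ ($N{\left(t,c \right)} = -1 + \frac{1}{2} \left(-29\right) = -1 - \frac{29}{2} = - \frac{31}{2}$)
$Z = -38523$ ($Z = -20834 - 17689 = -38523$)
$\left(28922 + N{\left(-128,55 \right)}\right) \left(Z + 28869\right) = \left(28922 - \frac{31}{2}\right) \left(-38523 + 28869\right) = \frac{57813}{2} \left(-9654\right) = -279063351$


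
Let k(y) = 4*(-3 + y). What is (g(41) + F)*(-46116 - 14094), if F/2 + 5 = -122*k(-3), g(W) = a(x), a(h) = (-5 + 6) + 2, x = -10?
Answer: -352168290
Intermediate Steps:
k(y) = -12 + 4*y
a(h) = 3 (a(h) = 1 + 2 = 3)
g(W) = 3
F = 5846 (F = -10 + 2*(-122*(-12 + 4*(-3))) = -10 + 2*(-122*(-12 - 12)) = -10 + 2*(-122*(-24)) = -10 + 2*2928 = -10 + 5856 = 5846)
(g(41) + F)*(-46116 - 14094) = (3 + 5846)*(-46116 - 14094) = 5849*(-60210) = -352168290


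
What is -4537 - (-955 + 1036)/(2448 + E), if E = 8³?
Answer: -13429601/2960 ≈ -4537.0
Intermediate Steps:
E = 512
-4537 - (-955 + 1036)/(2448 + E) = -4537 - (-955 + 1036)/(2448 + 512) = -4537 - 81/2960 = -13429601/2960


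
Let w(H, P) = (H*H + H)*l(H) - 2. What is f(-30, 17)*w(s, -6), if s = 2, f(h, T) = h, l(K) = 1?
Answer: -120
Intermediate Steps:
w(H, P) = -2 + H + H**2 (w(H, P) = (H*H + H)*1 - 2 = (H**2 + H)*1 - 2 = (H + H**2)*1 - 2 = (H + H**2) - 2 = -2 + H + H**2)
f(-30, 17)*w(s, -6) = -30*(-2 + 2 + 2**2) = -30*(-2 + 2 + 4) = -30*4 = -120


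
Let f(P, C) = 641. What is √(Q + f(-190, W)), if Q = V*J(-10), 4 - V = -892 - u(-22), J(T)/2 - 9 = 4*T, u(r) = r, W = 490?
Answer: I*√53547 ≈ 231.4*I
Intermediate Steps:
J(T) = 18 + 8*T (J(T) = 18 + 2*(4*T) = 18 + 8*T)
V = 874 (V = 4 - (-892 - 1*(-22)) = 4 - (-892 + 22) = 4 - 1*(-870) = 4 + 870 = 874)
Q = -54188 (Q = 874*(18 + 8*(-10)) = 874*(18 - 80) = 874*(-62) = -54188)
√(Q + f(-190, W)) = √(-54188 + 641) = √(-53547) = I*√53547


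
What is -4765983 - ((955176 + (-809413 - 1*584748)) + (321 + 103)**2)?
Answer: -4506774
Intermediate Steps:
-4765983 - ((955176 + (-809413 - 1*584748)) + (321 + 103)**2) = -4765983 - ((955176 + (-809413 - 584748)) + 424**2) = -4765983 - ((955176 - 1394161) + 179776) = -4765983 - (-438985 + 179776) = -4765983 - 1*(-259209) = -4765983 + 259209 = -4506774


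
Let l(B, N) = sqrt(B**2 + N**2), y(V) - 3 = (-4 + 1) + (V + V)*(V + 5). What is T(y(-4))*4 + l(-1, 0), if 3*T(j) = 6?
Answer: 9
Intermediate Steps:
y(V) = 2*V*(5 + V) (y(V) = 3 + ((-4 + 1) + (V + V)*(V + 5)) = 3 + (-3 + (2*V)*(5 + V)) = 3 + (-3 + 2*V*(5 + V)) = 2*V*(5 + V))
T(j) = 2 (T(j) = (1/3)*6 = 2)
T(y(-4))*4 + l(-1, 0) = 2*4 + sqrt((-1)**2 + 0**2) = 8 + sqrt(1 + 0) = 8 + sqrt(1) = 8 + 1 = 9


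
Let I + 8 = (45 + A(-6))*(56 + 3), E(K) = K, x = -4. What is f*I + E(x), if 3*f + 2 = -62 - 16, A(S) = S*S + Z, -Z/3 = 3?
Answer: -339212/3 ≈ -1.1307e+5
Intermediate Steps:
Z = -9 (Z = -3*3 = -9)
A(S) = -9 + S**2 (A(S) = S*S - 9 = S**2 - 9 = -9 + S**2)
f = -80/3 (f = -2/3 + (-62 - 16)/3 = -2/3 + (1/3)*(-78) = -2/3 - 26 = -80/3 ≈ -26.667)
I = 4240 (I = -8 + (45 + (-9 + (-6)**2))*(56 + 3) = -8 + (45 + (-9 + 36))*59 = -8 + (45 + 27)*59 = -8 + 72*59 = -8 + 4248 = 4240)
f*I + E(x) = -80/3*4240 - 4 = -339200/3 - 4 = -339212/3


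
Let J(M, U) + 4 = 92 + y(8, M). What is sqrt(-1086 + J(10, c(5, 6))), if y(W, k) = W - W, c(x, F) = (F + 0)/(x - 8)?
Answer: I*sqrt(998) ≈ 31.591*I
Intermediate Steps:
c(x, F) = F/(-8 + x)
y(W, k) = 0
J(M, U) = 88 (J(M, U) = -4 + (92 + 0) = -4 + 92 = 88)
sqrt(-1086 + J(10, c(5, 6))) = sqrt(-1086 + 88) = sqrt(-998) = I*sqrt(998)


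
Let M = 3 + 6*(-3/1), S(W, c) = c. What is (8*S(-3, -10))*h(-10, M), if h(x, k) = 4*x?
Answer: 3200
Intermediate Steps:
M = -15 (M = 3 + 6*(-3*1) = 3 + 6*(-3) = 3 - 18 = -15)
(8*S(-3, -10))*h(-10, M) = (8*(-10))*(4*(-10)) = -80*(-40) = 3200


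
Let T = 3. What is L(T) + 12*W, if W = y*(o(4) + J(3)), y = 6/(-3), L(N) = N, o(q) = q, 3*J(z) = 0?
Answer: -93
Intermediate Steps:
J(z) = 0 (J(z) = (⅓)*0 = 0)
y = -2 (y = 6*(-⅓) = -2)
W = -8 (W = -2*(4 + 0) = -2*4 = -8)
L(T) + 12*W = 3 + 12*(-8) = 3 - 96 = -93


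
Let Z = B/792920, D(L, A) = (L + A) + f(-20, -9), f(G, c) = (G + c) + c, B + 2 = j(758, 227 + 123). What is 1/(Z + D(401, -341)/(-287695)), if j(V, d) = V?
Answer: 11405955970/10002659 ≈ 1140.3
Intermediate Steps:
B = 756 (B = -2 + 758 = 756)
f(G, c) = G + 2*c
D(L, A) = -38 + A + L (D(L, A) = (L + A) + (-20 + 2*(-9)) = (A + L) + (-20 - 18) = (A + L) - 38 = -38 + A + L)
Z = 189/198230 (Z = 756/792920 = 756*(1/792920) = 189/198230 ≈ 0.00095344)
1/(Z + D(401, -341)/(-287695)) = 1/(189/198230 + (-38 - 341 + 401)/(-287695)) = 1/(189/198230 + 22*(-1/287695)) = 1/(189/198230 - 22/287695) = 1/(10002659/11405955970) = 11405955970/10002659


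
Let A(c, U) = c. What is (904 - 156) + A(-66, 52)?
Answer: 682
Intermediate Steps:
(904 - 156) + A(-66, 52) = (904 - 156) - 66 = 748 - 66 = 682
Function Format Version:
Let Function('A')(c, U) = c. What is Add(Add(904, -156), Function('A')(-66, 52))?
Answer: 682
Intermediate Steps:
Add(Add(904, -156), Function('A')(-66, 52)) = Add(Add(904, -156), -66) = Add(748, -66) = 682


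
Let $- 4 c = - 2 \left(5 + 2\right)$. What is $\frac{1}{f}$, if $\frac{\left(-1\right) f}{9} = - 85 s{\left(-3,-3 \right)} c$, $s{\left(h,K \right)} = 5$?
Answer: $\frac{2}{26775} \approx 7.4696 \cdot 10^{-5}$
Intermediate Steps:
$c = \frac{7}{2}$ ($c = - \frac{\left(-2\right) \left(5 + 2\right)}{4} = - \frac{\left(-2\right) 7}{4} = \left(- \frac{1}{4}\right) \left(-14\right) = \frac{7}{2} \approx 3.5$)
$f = \frac{26775}{2}$ ($f = - 9 \left(-85\right) 5 \cdot \frac{7}{2} = - 9 \left(\left(-425\right) \frac{7}{2}\right) = \left(-9\right) \left(- \frac{2975}{2}\right) = \frac{26775}{2} \approx 13388.0$)
$\frac{1}{f} = \frac{1}{\frac{26775}{2}} = \frac{2}{26775}$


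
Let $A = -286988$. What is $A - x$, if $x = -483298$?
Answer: $196310$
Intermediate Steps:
$A - x = -286988 - -483298 = -286988 + 483298 = 196310$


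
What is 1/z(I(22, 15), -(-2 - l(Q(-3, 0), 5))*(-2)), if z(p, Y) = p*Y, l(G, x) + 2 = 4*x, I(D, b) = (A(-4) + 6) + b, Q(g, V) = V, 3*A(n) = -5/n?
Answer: -3/2570 ≈ -0.0011673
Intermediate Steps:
A(n) = -5/(3*n) (A(n) = (-5/n)/3 = -5/(3*n))
I(D, b) = 77/12 + b (I(D, b) = (-5/3/(-4) + 6) + b = (-5/3*(-¼) + 6) + b = (5/12 + 6) + b = 77/12 + b)
l(G, x) = -2 + 4*x
z(p, Y) = Y*p
1/z(I(22, 15), -(-2 - l(Q(-3, 0), 5))*(-2)) = 1/((-(-2 - (-2 + 4*5))*(-2))*(77/12 + 15)) = 1/((-(-2 - (-2 + 20))*(-2))*(257/12)) = 1/((-(-2 - 1*18)*(-2))*(257/12)) = 1/((-(-2 - 18)*(-2))*(257/12)) = 1/((-1*(-20)*(-2))*(257/12)) = 1/((20*(-2))*(257/12)) = 1/(-40*257/12) = 1/(-2570/3) = -3/2570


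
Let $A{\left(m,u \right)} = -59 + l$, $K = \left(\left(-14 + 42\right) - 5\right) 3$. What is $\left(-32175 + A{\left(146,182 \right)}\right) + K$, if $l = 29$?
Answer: $-32136$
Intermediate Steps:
$K = 69$ ($K = \left(28 - 5\right) 3 = 23 \cdot 3 = 69$)
$A{\left(m,u \right)} = -30$ ($A{\left(m,u \right)} = -59 + 29 = -30$)
$\left(-32175 + A{\left(146,182 \right)}\right) + K = \left(-32175 - 30\right) + 69 = -32205 + 69 = -32136$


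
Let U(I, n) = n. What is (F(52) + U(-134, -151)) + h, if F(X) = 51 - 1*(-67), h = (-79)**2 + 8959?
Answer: 15167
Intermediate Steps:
h = 15200 (h = 6241 + 8959 = 15200)
F(X) = 118 (F(X) = 51 + 67 = 118)
(F(52) + U(-134, -151)) + h = (118 - 151) + 15200 = -33 + 15200 = 15167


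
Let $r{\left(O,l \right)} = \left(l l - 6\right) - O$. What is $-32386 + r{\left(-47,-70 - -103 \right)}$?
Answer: $-31256$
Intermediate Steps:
$r{\left(O,l \right)} = -6 + l^{2} - O$ ($r{\left(O,l \right)} = \left(l^{2} - 6\right) - O = \left(-6 + l^{2}\right) - O = -6 + l^{2} - O$)
$-32386 + r{\left(-47,-70 - -103 \right)} = -32386 - \left(-41 - \left(-70 - -103\right)^{2}\right) = -32386 + \left(-6 + \left(-70 + 103\right)^{2} + 47\right) = -32386 + \left(-6 + 33^{2} + 47\right) = -32386 + \left(-6 + 1089 + 47\right) = -32386 + 1130 = -31256$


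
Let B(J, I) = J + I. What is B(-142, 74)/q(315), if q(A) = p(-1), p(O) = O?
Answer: 68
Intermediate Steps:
q(A) = -1
B(J, I) = I + J
B(-142, 74)/q(315) = (74 - 142)/(-1) = -68*(-1) = 68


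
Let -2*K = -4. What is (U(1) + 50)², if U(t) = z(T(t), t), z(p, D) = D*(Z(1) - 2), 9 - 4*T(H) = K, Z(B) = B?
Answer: 2401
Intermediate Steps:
K = 2 (K = -½*(-4) = 2)
T(H) = 7/4 (T(H) = 9/4 - ¼*2 = 9/4 - ½ = 7/4)
z(p, D) = -D (z(p, D) = D*(1 - 2) = D*(-1) = -D)
U(t) = -t
(U(1) + 50)² = (-1*1 + 50)² = (-1 + 50)² = 49² = 2401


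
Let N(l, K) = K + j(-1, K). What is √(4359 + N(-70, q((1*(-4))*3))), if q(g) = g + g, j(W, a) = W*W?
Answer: 4*√271 ≈ 65.848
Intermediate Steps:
j(W, a) = W²
q(g) = 2*g
N(l, K) = 1 + K (N(l, K) = K + (-1)² = K + 1 = 1 + K)
√(4359 + N(-70, q((1*(-4))*3))) = √(4359 + (1 + 2*((1*(-4))*3))) = √(4359 + (1 + 2*(-4*3))) = √(4359 + (1 + 2*(-12))) = √(4359 + (1 - 24)) = √(4359 - 23) = √4336 = 4*√271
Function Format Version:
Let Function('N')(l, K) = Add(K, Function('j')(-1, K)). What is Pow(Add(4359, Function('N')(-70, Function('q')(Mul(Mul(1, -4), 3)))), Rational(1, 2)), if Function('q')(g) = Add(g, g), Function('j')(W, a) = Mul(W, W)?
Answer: Mul(4, Pow(271, Rational(1, 2))) ≈ 65.848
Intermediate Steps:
Function('j')(W, a) = Pow(W, 2)
Function('q')(g) = Mul(2, g)
Function('N')(l, K) = Add(1, K) (Function('N')(l, K) = Add(K, Pow(-1, 2)) = Add(K, 1) = Add(1, K))
Pow(Add(4359, Function('N')(-70, Function('q')(Mul(Mul(1, -4), 3)))), Rational(1, 2)) = Pow(Add(4359, Add(1, Mul(2, Mul(Mul(1, -4), 3)))), Rational(1, 2)) = Pow(Add(4359, Add(1, Mul(2, Mul(-4, 3)))), Rational(1, 2)) = Pow(Add(4359, Add(1, Mul(2, -12))), Rational(1, 2)) = Pow(Add(4359, Add(1, -24)), Rational(1, 2)) = Pow(Add(4359, -23), Rational(1, 2)) = Pow(4336, Rational(1, 2)) = Mul(4, Pow(271, Rational(1, 2)))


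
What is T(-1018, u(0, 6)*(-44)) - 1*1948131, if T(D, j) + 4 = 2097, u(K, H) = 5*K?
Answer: -1946038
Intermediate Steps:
T(D, j) = 2093 (T(D, j) = -4 + 2097 = 2093)
T(-1018, u(0, 6)*(-44)) - 1*1948131 = 2093 - 1*1948131 = 2093 - 1948131 = -1946038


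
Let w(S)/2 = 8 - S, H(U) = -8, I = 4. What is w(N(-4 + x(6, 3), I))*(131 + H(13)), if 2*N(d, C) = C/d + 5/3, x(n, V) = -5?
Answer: 5453/3 ≈ 1817.7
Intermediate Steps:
N(d, C) = 5/6 + C/(2*d) (N(d, C) = (C/d + 5/3)/2 = (5/3 + C/d)/2 = 5/6 + C/(2*d))
w(S) = 16 - 2*S (w(S) = 2*(8 - S) = 16 - 2*S)
w(N(-4 + x(6, 3), I))*(131 + H(13)) = (16 - 2*(5/6 + (1/2)*4/(-4 - 5)))*(131 - 8) = (16 - 2*(5/6 + (1/2)*4/(-9)))*123 = (16 - 2*(5/6 + (1/2)*4*(-1/9)))*123 = (16 - 2*(5/6 - 2/9))*123 = (16 - 2*11/18)*123 = (16 - 11/9)*123 = (133/9)*123 = 5453/3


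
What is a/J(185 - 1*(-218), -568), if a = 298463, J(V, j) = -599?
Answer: -298463/599 ≈ -498.27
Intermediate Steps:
a/J(185 - 1*(-218), -568) = 298463/(-599) = 298463*(-1/599) = -298463/599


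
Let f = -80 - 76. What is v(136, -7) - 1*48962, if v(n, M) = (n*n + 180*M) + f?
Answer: -31882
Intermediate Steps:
f = -156
v(n, M) = -156 + n**2 + 180*M (v(n, M) = (n*n + 180*M) - 156 = (n**2 + 180*M) - 156 = -156 + n**2 + 180*M)
v(136, -7) - 1*48962 = (-156 + 136**2 + 180*(-7)) - 1*48962 = (-156 + 18496 - 1260) - 48962 = 17080 - 48962 = -31882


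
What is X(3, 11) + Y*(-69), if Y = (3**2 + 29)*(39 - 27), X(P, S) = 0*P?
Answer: -31464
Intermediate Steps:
X(P, S) = 0
Y = 456 (Y = (9 + 29)*12 = 38*12 = 456)
X(3, 11) + Y*(-69) = 0 + 456*(-69) = 0 - 31464 = -31464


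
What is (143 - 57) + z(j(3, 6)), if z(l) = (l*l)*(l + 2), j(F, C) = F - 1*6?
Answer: 77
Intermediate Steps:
j(F, C) = -6 + F (j(F, C) = F - 6 = -6 + F)
z(l) = l**2*(2 + l)
(143 - 57) + z(j(3, 6)) = (143 - 57) + (-6 + 3)**2*(2 + (-6 + 3)) = 86 + (-3)**2*(2 - 3) = 86 + 9*(-1) = 86 - 9 = 77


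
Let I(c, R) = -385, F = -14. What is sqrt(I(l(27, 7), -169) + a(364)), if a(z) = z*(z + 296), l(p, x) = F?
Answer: 7*sqrt(4895) ≈ 489.75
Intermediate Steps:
l(p, x) = -14
a(z) = z*(296 + z)
sqrt(I(l(27, 7), -169) + a(364)) = sqrt(-385 + 364*(296 + 364)) = sqrt(-385 + 364*660) = sqrt(-385 + 240240) = sqrt(239855) = 7*sqrt(4895)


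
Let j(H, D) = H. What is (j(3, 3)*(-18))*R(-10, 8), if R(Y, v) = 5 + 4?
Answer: -486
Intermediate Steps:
R(Y, v) = 9
(j(3, 3)*(-18))*R(-10, 8) = (3*(-18))*9 = -54*9 = -486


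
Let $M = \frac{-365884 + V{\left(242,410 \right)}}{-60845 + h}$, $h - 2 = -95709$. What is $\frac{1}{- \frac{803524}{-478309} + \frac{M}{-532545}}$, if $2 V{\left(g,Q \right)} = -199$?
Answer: $\frac{2044979096812080}{3435405752275603} \approx 0.59527$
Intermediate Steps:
$h = -95707$ ($h = 2 - 95709 = -95707$)
$V{\left(g,Q \right)} = - \frac{199}{2}$ ($V{\left(g,Q \right)} = \frac{1}{2} \left(-199\right) = - \frac{199}{2}$)
$M = \frac{243989}{104368}$ ($M = \frac{-365884 - \frac{199}{2}}{-60845 - 95707} = - \frac{731967}{2 \left(-156552\right)} = \left(- \frac{731967}{2}\right) \left(- \frac{1}{156552}\right) = \frac{243989}{104368} \approx 2.3378$)
$\frac{1}{- \frac{803524}{-478309} + \frac{M}{-532545}} = \frac{1}{- \frac{803524}{-478309} + \frac{243989}{104368 \left(-532545\right)}} = \frac{1}{\left(-803524\right) \left(- \frac{1}{478309}\right) + \frac{243989}{104368} \left(- \frac{1}{532545}\right)} = \frac{1}{\frac{803524}{478309} - \frac{243989}{55580656560}} = \frac{1}{\frac{3435405752275603}{2044979096812080}} = \frac{2044979096812080}{3435405752275603}$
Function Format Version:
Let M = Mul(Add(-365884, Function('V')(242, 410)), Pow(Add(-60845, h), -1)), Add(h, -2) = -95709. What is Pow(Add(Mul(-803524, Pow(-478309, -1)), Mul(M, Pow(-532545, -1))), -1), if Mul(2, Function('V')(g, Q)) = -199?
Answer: Rational(2044979096812080, 3435405752275603) ≈ 0.59527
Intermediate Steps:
h = -95707 (h = Add(2, -95709) = -95707)
Function('V')(g, Q) = Rational(-199, 2) (Function('V')(g, Q) = Mul(Rational(1, 2), -199) = Rational(-199, 2))
M = Rational(243989, 104368) (M = Mul(Add(-365884, Rational(-199, 2)), Pow(Add(-60845, -95707), -1)) = Mul(Rational(-731967, 2), Pow(-156552, -1)) = Mul(Rational(-731967, 2), Rational(-1, 156552)) = Rational(243989, 104368) ≈ 2.3378)
Pow(Add(Mul(-803524, Pow(-478309, -1)), Mul(M, Pow(-532545, -1))), -1) = Pow(Add(Mul(-803524, Pow(-478309, -1)), Mul(Rational(243989, 104368), Pow(-532545, -1))), -1) = Pow(Add(Mul(-803524, Rational(-1, 478309)), Mul(Rational(243989, 104368), Rational(-1, 532545))), -1) = Pow(Add(Rational(803524, 478309), Rational(-243989, 55580656560)), -1) = Pow(Rational(3435405752275603, 2044979096812080), -1) = Rational(2044979096812080, 3435405752275603)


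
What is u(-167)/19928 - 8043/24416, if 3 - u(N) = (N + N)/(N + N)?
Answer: -2861287/8688608 ≈ -0.32931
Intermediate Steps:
u(N) = 2 (u(N) = 3 - (N + N)/(N + N) = 3 - 2*N/(2*N) = 3 - 2*N*1/(2*N) = 3 - 1*1 = 3 - 1 = 2)
u(-167)/19928 - 8043/24416 = 2/19928 - 8043/24416 = 2*(1/19928) - 8043*1/24416 = 1/9964 - 1149/3488 = -2861287/8688608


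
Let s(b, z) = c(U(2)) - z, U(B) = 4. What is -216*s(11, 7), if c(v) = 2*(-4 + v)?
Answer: 1512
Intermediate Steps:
c(v) = -8 + 2*v
s(b, z) = -z (s(b, z) = (-8 + 2*4) - z = (-8 + 8) - z = 0 - z = -z)
-216*s(11, 7) = -(-216)*7 = -216*(-7) = 1512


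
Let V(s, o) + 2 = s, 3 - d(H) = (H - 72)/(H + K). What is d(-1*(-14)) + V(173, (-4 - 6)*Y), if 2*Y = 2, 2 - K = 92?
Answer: 6583/38 ≈ 173.24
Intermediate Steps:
K = -90 (K = 2 - 1*92 = 2 - 92 = -90)
Y = 1 (Y = (½)*2 = 1)
d(H) = 3 - (-72 + H)/(-90 + H) (d(H) = 3 - (H - 72)/(H - 90) = 3 - (-72 + H)/(-90 + H))
V(s, o) = -2 + s
d(-1*(-14)) + V(173, (-4 - 6)*Y) = 2*(-99 - 1*(-14))/(-90 - 1*(-14)) + (-2 + 173) = 2*(-99 + 14)/(-90 + 14) + 171 = 2*(-85)/(-76) + 171 = 2*(-1/76)*(-85) + 171 = 85/38 + 171 = 6583/38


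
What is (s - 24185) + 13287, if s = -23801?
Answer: -34699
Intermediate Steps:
(s - 24185) + 13287 = (-23801 - 24185) + 13287 = -47986 + 13287 = -34699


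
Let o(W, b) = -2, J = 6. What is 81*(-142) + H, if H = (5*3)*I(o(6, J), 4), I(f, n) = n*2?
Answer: -11382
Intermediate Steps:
I(f, n) = 2*n
H = 120 (H = (5*3)*(2*4) = 15*8 = 120)
81*(-142) + H = 81*(-142) + 120 = -11502 + 120 = -11382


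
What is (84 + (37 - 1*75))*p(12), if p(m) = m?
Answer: 552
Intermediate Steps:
(84 + (37 - 1*75))*p(12) = (84 + (37 - 1*75))*12 = (84 + (37 - 75))*12 = (84 - 38)*12 = 46*12 = 552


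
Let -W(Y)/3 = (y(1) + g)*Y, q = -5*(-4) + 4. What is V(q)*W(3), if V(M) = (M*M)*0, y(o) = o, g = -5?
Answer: 0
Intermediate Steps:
q = 24 (q = 20 + 4 = 24)
V(M) = 0 (V(M) = M²*0 = 0)
W(Y) = 12*Y (W(Y) = -3*(1 - 5)*Y = -(-12)*Y = 12*Y)
V(q)*W(3) = 0*(12*3) = 0*36 = 0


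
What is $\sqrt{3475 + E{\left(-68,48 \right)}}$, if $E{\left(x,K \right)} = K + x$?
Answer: $\sqrt{3455} \approx 58.779$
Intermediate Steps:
$\sqrt{3475 + E{\left(-68,48 \right)}} = \sqrt{3475 + \left(48 - 68\right)} = \sqrt{3475 - 20} = \sqrt{3455}$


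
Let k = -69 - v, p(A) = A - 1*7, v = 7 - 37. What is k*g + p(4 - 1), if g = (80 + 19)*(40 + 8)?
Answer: -185332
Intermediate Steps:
g = 4752 (g = 99*48 = 4752)
v = -30
p(A) = -7 + A (p(A) = A - 7 = -7 + A)
k = -39 (k = -69 - 1*(-30) = -69 + 30 = -39)
k*g + p(4 - 1) = -39*4752 + (-7 + (4 - 1)) = -185328 + (-7 + 3) = -185328 - 4 = -185332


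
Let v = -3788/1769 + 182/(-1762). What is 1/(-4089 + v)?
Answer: -1558489/6376159728 ≈ -0.00024442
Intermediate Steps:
v = -3498207/1558489 (v = -3788*1/1769 + 182*(-1/1762) = -3788/1769 - 91/881 = -3498207/1558489 ≈ -2.2446)
1/(-4089 + v) = 1/(-4089 - 3498207/1558489) = 1/(-6376159728/1558489) = -1558489/6376159728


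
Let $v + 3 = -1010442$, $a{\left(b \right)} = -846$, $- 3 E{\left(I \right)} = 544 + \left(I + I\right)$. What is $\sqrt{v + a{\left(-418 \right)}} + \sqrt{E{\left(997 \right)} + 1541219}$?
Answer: $\sqrt{1540373} + i \sqrt{1011291} \approx 1241.1 + 1005.6 i$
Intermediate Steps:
$E{\left(I \right)} = - \frac{544}{3} - \frac{2 I}{3}$ ($E{\left(I \right)} = - \frac{544 + \left(I + I\right)}{3} = - \frac{544 + 2 I}{3} = - \frac{544}{3} - \frac{2 I}{3}$)
$v = -1010445$ ($v = -3 - 1010442 = -1010445$)
$\sqrt{v + a{\left(-418 \right)}} + \sqrt{E{\left(997 \right)} + 1541219} = \sqrt{-1010445 - 846} + \sqrt{\left(- \frac{544}{3} - \frac{1994}{3}\right) + 1541219} = \sqrt{-1011291} + \sqrt{\left(- \frac{544}{3} - \frac{1994}{3}\right) + 1541219} = i \sqrt{1011291} + \sqrt{-846 + 1541219} = i \sqrt{1011291} + \sqrt{1540373} = \sqrt{1540373} + i \sqrt{1011291}$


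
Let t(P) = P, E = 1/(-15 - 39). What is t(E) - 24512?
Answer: -1323649/54 ≈ -24512.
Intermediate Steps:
E = -1/54 (E = 1/(-54) = -1/54 ≈ -0.018519)
t(E) - 24512 = -1/54 - 24512 = -1323649/54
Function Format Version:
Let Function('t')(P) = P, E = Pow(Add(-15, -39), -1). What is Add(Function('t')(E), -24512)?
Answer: Rational(-1323649, 54) ≈ -24512.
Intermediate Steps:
E = Rational(-1, 54) (E = Pow(-54, -1) = Rational(-1, 54) ≈ -0.018519)
Add(Function('t')(E), -24512) = Add(Rational(-1, 54), -24512) = Rational(-1323649, 54)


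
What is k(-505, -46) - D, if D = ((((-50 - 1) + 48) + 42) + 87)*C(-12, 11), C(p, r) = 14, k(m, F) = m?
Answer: -2269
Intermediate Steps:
D = 1764 (D = ((((-50 - 1) + 48) + 42) + 87)*14 = (((-51 + 48) + 42) + 87)*14 = ((-3 + 42) + 87)*14 = (39 + 87)*14 = 126*14 = 1764)
k(-505, -46) - D = -505 - 1*1764 = -505 - 1764 = -2269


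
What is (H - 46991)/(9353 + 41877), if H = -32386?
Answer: -79377/51230 ≈ -1.5494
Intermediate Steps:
(H - 46991)/(9353 + 41877) = (-32386 - 46991)/(9353 + 41877) = -79377/51230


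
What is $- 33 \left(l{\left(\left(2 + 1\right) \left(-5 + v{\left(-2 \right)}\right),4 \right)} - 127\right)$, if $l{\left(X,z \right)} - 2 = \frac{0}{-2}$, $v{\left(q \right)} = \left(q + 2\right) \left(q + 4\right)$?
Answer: $4125$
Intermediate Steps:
$v{\left(q \right)} = \left(2 + q\right) \left(4 + q\right)$
$l{\left(X,z \right)} = 2$ ($l{\left(X,z \right)} = 2 + \frac{0}{-2} = 2 + 0 \left(- \frac{1}{2}\right) = 2 + 0 = 2$)
$- 33 \left(l{\left(\left(2 + 1\right) \left(-5 + v{\left(-2 \right)}\right),4 \right)} - 127\right) = - 33 \left(2 - 127\right) = \left(-33\right) \left(-125\right) = 4125$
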